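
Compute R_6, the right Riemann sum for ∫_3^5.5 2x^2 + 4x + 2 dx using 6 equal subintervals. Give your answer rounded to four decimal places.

151.4988

Δx = (5.5 − 3)/6 = 5/12.
Right endpoints: 41/12, 23/6, 4.25, 14/3, 61/12, 5.5.
f(41/12) = 2809/72, f(23/6) = 841/18, f(4.25) = 55.125, f(14/3) = 578/9, f(61/12) = 5329/72, f(5.5) = 84.5.
Sum = Δx · [f(41/12) + f(23/6) + f(4.25) + ...].
Sum ≈ 151.4988.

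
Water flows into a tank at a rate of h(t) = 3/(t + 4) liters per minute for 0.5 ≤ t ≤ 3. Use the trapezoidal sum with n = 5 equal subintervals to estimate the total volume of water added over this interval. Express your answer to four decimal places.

1.3273

Δt = (3 − 0.5)/5 = 0.5.
h(0.5) = 2/3, h(1) = 0.6, h(1.5) = 6/11, h(2) = 0.5, h(2.5) = 6/13, h(3) = 3/7.
T_5 = (Δt/2)·[h(t_0) + 2h(t_1) + ... + 2h(t_{4}) + h(t_5)].
Sum ≈ 1.3273.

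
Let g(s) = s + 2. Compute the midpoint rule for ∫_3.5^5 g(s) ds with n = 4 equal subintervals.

9.375

Δs = (5 − 3.5)/4 = 0.375.
Midpoints: 3.6875, 4.0625, 4.4375, 4.8125.
g(3.6875) = 5.6875, g(4.0625) = 6.0625, g(4.4375) = 6.4375, g(4.8125) = 6.8125.
Sum = Δs · [g(3.6875) + g(4.0625) + g(4.4375) + g(4.8125)].
Sum = 9.375.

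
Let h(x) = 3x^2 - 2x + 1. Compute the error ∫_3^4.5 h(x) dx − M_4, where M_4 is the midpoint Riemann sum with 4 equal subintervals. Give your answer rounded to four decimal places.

Exact integral: ∫_3^4.5 h(x) dx = 54.375.
M_4 ≈ 54.322266.
Error ≈ 54.375 − 54.322266 ≈ 0.0527.

0.0527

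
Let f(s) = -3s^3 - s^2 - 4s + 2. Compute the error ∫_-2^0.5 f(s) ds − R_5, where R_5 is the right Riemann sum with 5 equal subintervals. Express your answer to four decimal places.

7.0573

Exact integral: ∫_-2^0.5 f(s) ds ≈ 21.744792.
R_5 = 14.6875.
Error ≈ 21.744792 − 14.6875 ≈ 7.0573.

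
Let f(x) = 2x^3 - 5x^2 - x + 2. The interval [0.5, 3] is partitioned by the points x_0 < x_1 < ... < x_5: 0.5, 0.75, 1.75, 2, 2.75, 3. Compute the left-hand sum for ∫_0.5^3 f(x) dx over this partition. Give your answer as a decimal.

Subinterval widths: 0.25, 1, 0.25, 0.75, 0.25.
Left endpoints: 0.5, 0.75, 1.75, 2, 2.75.
f(0.5) = 0.5, f(0.75) = -0.71875, f(1.75) = -4.34375, f(2) = -4, f(2.75) = 3.03125.
Sum = Σ Δx_i · f(x_i).
Sum = -3.921875.

-3.921875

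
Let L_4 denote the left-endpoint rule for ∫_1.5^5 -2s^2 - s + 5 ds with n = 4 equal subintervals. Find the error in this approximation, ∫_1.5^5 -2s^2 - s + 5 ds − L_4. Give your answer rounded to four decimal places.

-20.5443

Exact integral: ∫_1.5^5 f(s) ds ≈ -74.958333.
L_4 = -54.4140625.
Error ≈ -74.958333 − (-54.4140625) ≈ -20.5443.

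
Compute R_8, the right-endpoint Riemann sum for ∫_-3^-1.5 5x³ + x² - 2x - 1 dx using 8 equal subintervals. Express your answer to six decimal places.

-71.924561

Δx = (-1.5 − (-3))/8 = 0.1875.
Right endpoints: -2.8125, -2.625, -2.4375, -2.25, -2.0625, -1.875, -1.6875, -1.5.
f(-2.8125) = -404281/4096, f(-2.625) = -40601/512, f(-2.4375) = -256387/4096, f(-2.25) = -48.390625, f(-2.0625) = -149461/4096, f(-1.875) = -13667/512, f(-1.6875) = -77023/4096, f(-1.5) = -12.625.
Sum = Δx · [f(-2.8125) + f(-2.625) + f(-2.4375) + ...].
Sum ≈ -71.924561.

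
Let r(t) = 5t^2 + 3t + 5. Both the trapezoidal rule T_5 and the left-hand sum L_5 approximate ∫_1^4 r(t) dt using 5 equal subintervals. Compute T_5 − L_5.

T_5 = 143.4.
L_5 = 118.2.
T_5 − L_5 = 25.2.

25.2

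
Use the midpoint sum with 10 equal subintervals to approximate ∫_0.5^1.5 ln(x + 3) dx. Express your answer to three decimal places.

Δx = (1.5 − 0.5)/10 = 0.1.
Midpoints: 0.55, 0.65, 0.75, 0.85, 0.95, 1.05, 1.15, 1.25, 1.35, 1.45.
f(0.55) ≈ 1.267, f(0.65) ≈ 1.295, f(0.75) ≈ 1.322, f(0.85) ≈ 1.348, f(0.95) ≈ 1.374, f(1.05) ≈ 1.399, f(1.15) ≈ 1.423, f(1.25) ≈ 1.447, f(1.35) ≈ 1.470, f(1.45) ≈ 1.493.
Sum = Δx · [f(0.55) + f(0.65) + f(0.75) + ...].
Sum ≈ 1.384.

1.384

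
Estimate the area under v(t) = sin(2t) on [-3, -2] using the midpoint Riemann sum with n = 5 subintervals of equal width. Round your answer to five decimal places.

Δt = (-2 − (-3))/5 = 0.2.
Midpoints: -2.9, -2.7, -2.5, -2.3, -2.1.
v(-2.9) ≈ 0.46460, v(-2.7) ≈ 0.77276, v(-2.5) ≈ 0.95892, v(-2.3) ≈ 0.99369, v(-2.1) ≈ 0.87158.
Sum = Δt · [v(-2.9) + v(-2.7) + v(-2.5) + v(-2.3) + v(-2.1)].
Sum ≈ 0.81231.

0.81231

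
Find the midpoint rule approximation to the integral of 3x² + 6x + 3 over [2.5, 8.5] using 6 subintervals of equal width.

Δx = (8.5 − 2.5)/6 = 1.
Midpoints: 3, 4, 5, 6, 7, 8.
f(3) = 48, f(4) = 75, f(5) = 108, f(6) = 147, f(7) = 192, f(8) = 243.
Sum = Δx · [f(3) + f(4) + f(5) + ...].
Sum = 813.

813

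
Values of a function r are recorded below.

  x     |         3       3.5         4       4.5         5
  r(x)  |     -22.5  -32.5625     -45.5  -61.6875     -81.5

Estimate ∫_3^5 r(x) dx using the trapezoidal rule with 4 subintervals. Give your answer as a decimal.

Δx = 0.5.
T_4 = (0.5/2)·[(-22.5) + 2·(-32.5625) + 2·(-45.5) + 2·(-61.6875) + (-81.5)] = -95.875.

-95.875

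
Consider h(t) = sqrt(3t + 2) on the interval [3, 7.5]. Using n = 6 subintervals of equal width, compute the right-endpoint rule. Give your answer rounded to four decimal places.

19.4468

Δt = (7.5 − 3)/6 = 0.75.
Right endpoints: 3.75, 4.5, 5.25, 6, 6.75, 7.5.
h(3.75) ≈ 3.6401, h(4.5) ≈ 3.9370, h(5.25) ≈ 4.2131, h(6) ≈ 4.4721, h(6.75) ≈ 4.7170, h(7.5) ≈ 4.9497.
Sum = Δt · [h(3.75) + h(4.5) + h(5.25) + ...].
Sum ≈ 19.4468.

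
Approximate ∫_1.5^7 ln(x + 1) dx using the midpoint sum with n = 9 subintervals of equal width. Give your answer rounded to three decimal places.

Δx = (7 − 1.5)/9 = 11/18.
Midpoints: 65/36, 29/12, 109/36, 131/36, 4.25, 175/36, 197/36, 73/12, 241/36.
f(65/36) ≈ 1.032, f(29/12) ≈ 1.229, f(109/36) ≈ 1.393, f(131/36) ≈ 1.534, f(4.25) ≈ 1.658, f(175/36) ≈ 1.768, f(197/36) ≈ 1.868, f(73/12) ≈ 1.958, f(241/36) ≈ 2.040.
Sum = Δx · [f(65/36) + f(29/12) + f(109/36) + ...].
Sum ≈ 8.849.

8.849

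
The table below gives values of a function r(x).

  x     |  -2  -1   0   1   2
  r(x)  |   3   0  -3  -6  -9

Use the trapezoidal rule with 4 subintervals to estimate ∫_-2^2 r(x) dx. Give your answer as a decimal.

Δx = 1.
T_4 = (1/2)·[3 + 2·0 + 2·(-3) + 2·(-6) + (-9)] = -12.

-12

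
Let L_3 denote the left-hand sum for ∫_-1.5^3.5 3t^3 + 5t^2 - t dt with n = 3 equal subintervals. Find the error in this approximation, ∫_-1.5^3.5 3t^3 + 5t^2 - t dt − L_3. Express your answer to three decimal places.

Exact integral: ∫_-1.5^3.5 f(t) dt ≈ 180.83333.
L_3 ≈ 60.11574.
Error ≈ 180.83333 − 60.11574 ≈ 120.718.

120.718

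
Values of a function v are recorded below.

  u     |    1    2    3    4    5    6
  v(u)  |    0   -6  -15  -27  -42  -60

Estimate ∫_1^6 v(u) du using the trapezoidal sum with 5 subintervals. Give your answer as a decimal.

Δu = 1.
T_5 = (1/2)·[0 + 2·(-6) + 2·(-15) + 2·(-27) + 2·(-42) + (-60)] = -120.

-120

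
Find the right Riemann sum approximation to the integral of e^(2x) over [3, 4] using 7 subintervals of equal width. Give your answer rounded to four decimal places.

1481.6290

Δx = (4 − 3)/7 = 1/7.
Right endpoints: 22/7, 23/7, 24/7, 25/7, 26/7, 27/7, 4.
f(22/7) ≈ 536.8476, f(23/7) ≈ 714.3897, f(24/7) ≈ 950.6470, f(25/7) ≈ 1265.0376, f(26/7) ≈ 1683.4010, f(27/7) ≈ 2240.1222, f(4) ≈ 2980.9580.
Sum = Δx · [f(22/7) + f(23/7) + f(24/7) + ...].
Sum ≈ 1481.6290.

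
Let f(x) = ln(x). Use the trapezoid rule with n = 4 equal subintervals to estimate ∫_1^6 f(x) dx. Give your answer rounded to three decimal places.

5.647

Δx = (6 − 1)/4 = 1.25.
f(1) ≈ 0.000, f(2.25) ≈ 0.811, f(3.5) ≈ 1.253, f(4.75) ≈ 1.558, f(6) ≈ 1.792.
T_4 = (Δx/2)·[f(x_0) + 2f(x_1) + 2f(x_2) + 2f(x_3) + f(x_4)].
Sum ≈ 5.647.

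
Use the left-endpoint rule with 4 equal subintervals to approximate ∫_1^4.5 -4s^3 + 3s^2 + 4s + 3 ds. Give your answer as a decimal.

-157.0078125

Δs = (4.5 − 1)/4 = 0.875.
Left endpoints: 1, 1.875, 2.75, 3.625.
f(1) = 6, f(1.875) = -5.3203125, f(2.75) = -46.5, f(3.625) = -133.6171875.
Sum = Δs · [f(1) + f(1.875) + f(2.75) + f(3.625)].
Sum = -157.0078125.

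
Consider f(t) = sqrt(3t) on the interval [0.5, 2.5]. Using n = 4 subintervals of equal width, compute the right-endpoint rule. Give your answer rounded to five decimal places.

4.52074

Δt = (2.5 − 0.5)/4 = 0.5.
Right endpoints: 1, 1.5, 2, 2.5.
f(1) ≈ 1.73205, f(1.5) ≈ 2.12132, f(2) ≈ 2.44949, f(2.5) ≈ 2.73861.
Sum = Δt · [f(1) + f(1.5) + f(2) + f(2.5)].
Sum ≈ 4.52074.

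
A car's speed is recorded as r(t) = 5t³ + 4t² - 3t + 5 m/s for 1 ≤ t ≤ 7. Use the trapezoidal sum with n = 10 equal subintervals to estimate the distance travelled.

3437.04

Δt = (7 − 1)/10 = 0.6.
r(1) = 11, r(1.6) = 30.92, r(2.2) = 71, r(2.8) = 137.72, r(3.4) = 237.56, r(4) = 377, r(4.6) = 562.52, r(5.2) = 800.6, r(5.8) = 1097.72, r(6.4) = 1460.36, r(7) = 1895.
T_10 = (Δt/2)·[r(t_0) + 2r(t_1) + ... + 2r(t_{9}) + r(t_10)].
Sum = 3437.04.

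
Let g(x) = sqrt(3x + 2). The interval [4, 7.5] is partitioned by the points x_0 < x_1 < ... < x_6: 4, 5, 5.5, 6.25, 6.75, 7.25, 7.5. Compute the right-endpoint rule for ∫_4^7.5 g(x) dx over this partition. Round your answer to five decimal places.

Subinterval widths: 1, 0.5, 0.75, 0.5, 0.5, 0.25.
Right endpoints: 5, 5.5, 6.25, 6.75, 7.25, 7.5.
g(5) ≈ 4.12311, g(5.5) ≈ 4.30116, g(6.25) ≈ 4.55522, g(6.75) ≈ 4.71699, g(7.25) ≈ 4.87340, g(7.5) ≈ 4.94975.
Sum = Σ Δx_i · g(x_i).
Sum ≈ 15.72273.

15.72273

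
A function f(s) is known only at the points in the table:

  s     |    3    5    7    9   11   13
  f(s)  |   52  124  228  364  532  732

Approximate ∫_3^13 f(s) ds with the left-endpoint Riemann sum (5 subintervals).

2600

Δs = 2.
Sum = 2·[52 + 124 + 228 + 364 + 532] = 2600.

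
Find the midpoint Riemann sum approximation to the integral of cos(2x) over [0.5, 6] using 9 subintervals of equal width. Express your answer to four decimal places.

-0.7339

Δx = (6 − 0.5)/9 = 11/18.
Midpoints: 29/36, 17/12, 73/36, 95/36, 3.25, 139/36, 161/36, 61/12, 205/36.
f(29/36) ≈ -0.0403, f(17/12) ≈ -0.9529, f(73/36) ≈ -0.6106, f(95/36) ≈ 0.5357, f(3.25) ≈ 0.9766, f(139/36) ≈ 0.1314, f(161/36) ≈ -0.8868, f(61/12) ≈ -0.7372, f(205/36) ≈ 0.3833.
Sum = Δx · [f(29/36) + f(17/12) + f(73/36) + ...].
Sum ≈ -0.7339.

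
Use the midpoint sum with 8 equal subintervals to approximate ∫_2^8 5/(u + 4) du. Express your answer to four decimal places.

Δu = (8 − 2)/8 = 0.75.
Midpoints: 2.375, 3.125, 3.875, 4.625, 5.375, 6.125, 6.875, 7.625.
f(2.375) = 40/51, f(3.125) = 40/57, f(3.875) = 40/63, f(4.625) = 40/69, f(5.375) = 8/15, f(6.125) = 40/81, f(6.875) = 40/87, f(7.625) = 40/93.
Sum = Δu · [f(2.375) + f(3.125) + f(3.875) + ...].
Sum ≈ 3.4633.

3.4633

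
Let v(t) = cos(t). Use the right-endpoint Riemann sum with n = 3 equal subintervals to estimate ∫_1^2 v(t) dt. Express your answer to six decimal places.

Δt = (2 − 1)/3 = 1/3.
Right endpoints: 4/3, 5/3, 2.
v(4/3) ≈ 0.235238, v(5/3) ≈ -0.095724, v(2) ≈ -0.416147.
Sum = Δt · [v(4/3) + v(5/3) + v(2)].
Sum ≈ -0.092211.

-0.092211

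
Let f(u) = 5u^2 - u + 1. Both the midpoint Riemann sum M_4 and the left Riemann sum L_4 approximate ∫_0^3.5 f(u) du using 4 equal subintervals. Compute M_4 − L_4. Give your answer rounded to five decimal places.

M_4 ≈ 67.7167969.
L_4 = 45.80078125.
M_4 − L_4 ≈ 21.91602.

21.91602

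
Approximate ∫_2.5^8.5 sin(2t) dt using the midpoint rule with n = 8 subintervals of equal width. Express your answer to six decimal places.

0.307435

Δt = (8.5 − 2.5)/8 = 0.75.
Midpoints: 2.875, 3.625, 4.375, 5.125, 5.875, 6.625, 7.375, 8.125.
f(2.875) ≈ -0.508279, f(3.625) ≈ 0.823081, f(4.375) ≈ 0.624724, f(5.125) ≈ -0.734698, f(5.875) ≈ -0.728665, f(6.625) ≈ 0.631611, f(7.375) ≈ 0.818022, f(8.125) ≈ -0.515882.
Sum = Δt · [f(2.875) + f(3.625) + f(4.375) + ...].
Sum ≈ 0.307435.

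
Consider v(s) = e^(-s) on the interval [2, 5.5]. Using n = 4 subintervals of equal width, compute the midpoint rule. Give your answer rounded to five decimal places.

0.12715

Δs = (5.5 − 2)/4 = 0.875.
Midpoints: 2.4375, 3.3125, 4.1875, 5.0625.
v(2.4375) ≈ 0.08738, v(3.3125) ≈ 0.03642, v(4.1875) ≈ 0.01518, v(5.0625) ≈ 0.00633.
Sum = Δs · [v(2.4375) + v(3.3125) + v(4.1875) + v(5.0625)].
Sum ≈ 0.12715.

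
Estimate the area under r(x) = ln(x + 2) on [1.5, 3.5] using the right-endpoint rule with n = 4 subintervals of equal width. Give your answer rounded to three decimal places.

3.102

Δx = (3.5 − 1.5)/4 = 0.5.
Right endpoints: 2, 2.5, 3, 3.5.
r(2) ≈ 1.386, r(2.5) ≈ 1.504, r(3) ≈ 1.609, r(3.5) ≈ 1.705.
Sum = Δx · [r(2) + r(2.5) + r(3) + r(3.5)].
Sum ≈ 3.102.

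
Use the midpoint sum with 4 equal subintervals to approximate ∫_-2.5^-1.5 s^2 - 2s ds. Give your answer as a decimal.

8.078125

Δs = (-1.5 − (-2.5))/4 = 0.25.
Midpoints: -2.375, -2.125, -1.875, -1.625.
f(-2.375) = 10.390625, f(-2.125) = 8.765625, f(-1.875) = 7.265625, f(-1.625) = 5.890625.
Sum = Δs · [f(-2.375) + f(-2.125) + f(-1.875) + f(-1.625)].
Sum = 8.078125.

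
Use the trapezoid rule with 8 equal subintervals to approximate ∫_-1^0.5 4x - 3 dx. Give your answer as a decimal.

-6

Δx = (0.5 − (-1))/8 = 0.1875.
f(-1) = -7, f(-0.8125) = -6.25, f(-0.625) = -5.5, f(-0.4375) = -4.75, f(-0.25) = -4, f(-0.0625) = -3.25, f(0.125) = -2.5, f(0.3125) = -1.75, f(0.5) = -1.
T_8 = (Δx/2)·[f(x_0) + 2f(x_1) + ... + 2f(x_{7}) + f(x_8)].
Sum = -6.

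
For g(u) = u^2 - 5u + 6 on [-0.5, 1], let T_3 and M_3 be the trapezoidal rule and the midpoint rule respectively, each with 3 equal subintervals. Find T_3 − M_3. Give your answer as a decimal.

0.09375

T_3 = 7.5625.
M_3 = 7.46875.
T_3 − M_3 = 0.09375.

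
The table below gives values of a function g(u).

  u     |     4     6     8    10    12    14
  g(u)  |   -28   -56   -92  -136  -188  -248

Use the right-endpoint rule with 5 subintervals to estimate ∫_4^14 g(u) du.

-1440

Δu = 2.
Sum = 2·[(-56) + (-92) + (-136) + (-188) + (-248)] = -1440.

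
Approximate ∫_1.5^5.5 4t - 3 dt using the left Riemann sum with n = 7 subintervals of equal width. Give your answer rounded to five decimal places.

Δt = (5.5 − 1.5)/7 = 4/7.
Left endpoints: 1.5, 29/14, 37/14, 45/14, 53/14, 61/14, 69/14.
f(1.5) = 3, f(29/14) = 37/7, f(37/14) = 53/7, f(45/14) = 69/7, f(53/14) = 85/7, f(61/14) = 101/7, f(69/14) = 117/7.
Sum = Δt · [f(1.5) + f(29/14) + f(37/14) + ...].
Sum ≈ 39.42857.

39.42857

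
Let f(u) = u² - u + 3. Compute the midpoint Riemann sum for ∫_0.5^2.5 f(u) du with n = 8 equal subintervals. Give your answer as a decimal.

Δu = (2.5 − 0.5)/8 = 0.25.
Midpoints: 0.625, 0.875, 1.125, 1.375, 1.625, 1.875, 2.125, 2.375.
f(0.625) = 2.765625, f(0.875) = 2.890625, f(1.125) = 3.140625, f(1.375) = 3.515625, f(1.625) = 4.015625, f(1.875) = 4.640625, f(2.125) = 5.390625, f(2.375) = 6.265625.
Sum = Δu · [f(0.625) + f(0.875) + f(1.125) + ...].
Sum = 8.15625.

8.15625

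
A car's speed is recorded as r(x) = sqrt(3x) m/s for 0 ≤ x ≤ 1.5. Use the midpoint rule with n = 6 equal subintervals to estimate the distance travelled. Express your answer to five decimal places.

2.13266

Δx = (1.5 − 0)/6 = 0.25.
Midpoints: 0.125, 0.375, 0.625, 0.875, 1.125, 1.375.
r(0.125) ≈ 0.61237, r(0.375) ≈ 1.06066, r(0.625) ≈ 1.36931, r(0.875) ≈ 1.62019, r(1.125) ≈ 1.83712, r(1.375) ≈ 2.03101.
Sum = Δx · [r(0.125) + r(0.375) + r(0.625) + ...].
Sum ≈ 2.13266.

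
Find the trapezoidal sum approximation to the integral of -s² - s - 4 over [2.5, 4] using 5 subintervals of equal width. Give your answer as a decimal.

Δs = (4 − 2.5)/5 = 0.3.
f(2.5) = -12.75, f(2.8) = -14.64, f(3.1) = -16.71, f(3.4) = -18.96, f(3.7) = -21.39, f(4) = -24.
T_5 = (Δs/2)·[f(s_0) + 2f(s_1) + ... + 2f(s_{4}) + f(s_5)].
Sum = -27.0225.

-27.0225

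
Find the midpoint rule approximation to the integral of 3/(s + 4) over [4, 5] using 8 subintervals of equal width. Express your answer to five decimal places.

Δs = (5 − 4)/8 = 0.125.
Midpoints: 4.0625, 4.1875, 4.3125, 4.4375, 4.5625, 4.6875, 4.8125, 4.9375.
f(4.0625) = 16/43, f(4.1875) = 48/131, f(4.3125) = 48/133, f(4.4375) = 16/45, f(4.5625) = 48/137, f(4.6875) = 48/139, f(4.8125) = 16/47, f(4.9375) = 48/143.
Sum = Δs · [f(4.0625) + f(4.1875) + f(4.3125) + ...].
Sum ≈ 0.35334.

0.35334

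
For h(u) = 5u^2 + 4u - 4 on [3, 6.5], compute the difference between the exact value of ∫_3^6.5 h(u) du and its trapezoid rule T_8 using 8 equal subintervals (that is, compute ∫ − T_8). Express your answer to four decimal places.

Exact integral: ∫_3^6.5 h(u) du ≈ 465.208333.
T_8 ≈ 465.766602.
Error ≈ 465.208333 − 465.766602 ≈ -0.5583.

-0.5583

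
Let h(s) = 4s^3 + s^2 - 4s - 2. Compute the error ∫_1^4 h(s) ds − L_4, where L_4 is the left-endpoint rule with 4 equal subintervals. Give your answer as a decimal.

Exact integral: ∫_1^4 h(s) ds = 240.
L_4 = 153.09375.
Error = 240 − 153.09375 = 86.90625.

86.90625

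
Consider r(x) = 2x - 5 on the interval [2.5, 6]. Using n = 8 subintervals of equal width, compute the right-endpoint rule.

Δx = (6 − 2.5)/8 = 0.4375.
Right endpoints: 2.9375, 3.375, 3.8125, 4.25, 4.6875, 5.125, 5.5625, 6.
r(2.9375) = 0.875, r(3.375) = 1.75, r(3.8125) = 2.625, r(4.25) = 3.5, r(4.6875) = 4.375, r(5.125) = 5.25, r(5.5625) = 6.125, r(6) = 7.
Sum = Δx · [r(2.9375) + r(3.375) + r(3.8125) + ...].
Sum = 13.78125.

13.78125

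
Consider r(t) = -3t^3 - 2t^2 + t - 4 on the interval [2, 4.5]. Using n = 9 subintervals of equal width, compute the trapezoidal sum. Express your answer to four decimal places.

-353.8432

Δt = (4.5 − 2)/9 = 5/18.
r(2) = -34, r(41/18) = -92441/1944, r(23/9) = -15692/243, r(17/6) = -2051/24, r(28/9) = -26872/243, r(61/18) = -272821/1944, r(11/3) = -1576/9, r(71/18) = -418511/1944, r(38/9) = -63482/243, r(4.5) = -313.375.
T_9 = (Δt/2)·[r(t_0) + 2r(t_1) + ... + 2r(t_{8}) + r(t_9)].
Sum ≈ -353.8432.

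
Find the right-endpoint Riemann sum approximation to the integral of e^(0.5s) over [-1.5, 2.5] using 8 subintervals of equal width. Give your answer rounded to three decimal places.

6.822

Δs = (2.5 − (-1.5))/8 = 0.5.
Right endpoints: -1, -0.5, 0, 0.5, 1, 1.5, 2, 2.5.
f(-1) ≈ 0.607, f(-0.5) ≈ 0.779, f(0) ≈ 1.000, f(0.5) ≈ 1.284, f(1) ≈ 1.649, f(1.5) ≈ 2.117, f(2) ≈ 2.718, f(2.5) ≈ 3.490.
Sum = Δs · [f(-1) + f(-0.5) + f(0) + ...].
Sum ≈ 6.822.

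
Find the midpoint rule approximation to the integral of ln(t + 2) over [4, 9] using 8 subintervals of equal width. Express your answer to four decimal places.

10.6275

Δt = (9 − 4)/8 = 0.625.
Midpoints: 4.3125, 4.9375, 5.5625, 6.1875, 6.8125, 7.4375, 8.0625, 8.6875.
f(4.3125) ≈ 1.8425, f(4.9375) ≈ 1.9369, f(5.5625) ≈ 2.0232, f(6.1875) ≈ 2.1026, f(6.8125) ≈ 2.1762, f(7.4375) ≈ 2.2447, f(8.0625) ≈ 2.3088, f(8.6875) ≈ 2.3691.
Sum = Δt · [f(4.3125) + f(4.9375) + f(5.5625) + ...].
Sum ≈ 10.6275.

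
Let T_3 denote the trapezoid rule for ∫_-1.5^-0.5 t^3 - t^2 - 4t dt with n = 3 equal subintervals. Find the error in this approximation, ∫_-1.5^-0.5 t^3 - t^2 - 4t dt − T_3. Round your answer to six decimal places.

0.074074

Exact integral: ∫_-1.5^-0.5 f(t) dt ≈ 1.66666667.
T_3 ≈ 1.59259259.
Error ≈ 1.66666667 − 1.59259259 ≈ 0.074074.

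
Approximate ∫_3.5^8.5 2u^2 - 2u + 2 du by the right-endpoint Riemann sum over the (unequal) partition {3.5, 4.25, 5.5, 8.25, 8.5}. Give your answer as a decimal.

Subinterval widths: 0.75, 1.25, 2.75, 0.25.
Right endpoints: 4.25, 5.5, 8.25, 8.5.
f(4.25) = 29.625, f(5.5) = 51.5, f(8.25) = 121.625, f(8.5) = 129.5.
Sum = Σ Δu_i · f(u_i).
Sum = 453.4375.

453.4375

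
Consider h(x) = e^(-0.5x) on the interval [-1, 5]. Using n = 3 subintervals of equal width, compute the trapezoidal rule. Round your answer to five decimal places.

3.39013

Δx = (5 − (-1))/3 = 2.
h(-1) ≈ 1.64872, h(1) ≈ 0.60653, h(3) ≈ 0.22313, h(5) ≈ 0.08208.
T_3 = (Δx/2)·[h(x_0) + 2h(x_1) + 2h(x_2) + h(x_3)].
Sum ≈ 3.39013.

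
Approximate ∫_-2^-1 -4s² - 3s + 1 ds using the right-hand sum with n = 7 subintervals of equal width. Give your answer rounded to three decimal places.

Δs = (-1 − (-2))/7 = 1/7.
Right endpoints: -13/7, -12/7, -11/7, -10/7, -9/7, -8/7, -1.
f(-13/7) = -354/49, f(-12/7) = -275/49, f(-11/7) = -204/49, f(-10/7) = -141/49, f(-9/7) = -86/49, f(-8/7) = -39/49, f(-1) = 0.
Sum = Δs · [f(-13/7) + f(-12/7) + f(-11/7) + ...].
Sum ≈ -3.204.

-3.204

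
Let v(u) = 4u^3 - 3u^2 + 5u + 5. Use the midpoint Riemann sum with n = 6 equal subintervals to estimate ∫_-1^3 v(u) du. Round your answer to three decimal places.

Δu = (3 − (-1))/6 = 2/3.
Midpoints: -2/3, 0, 2/3, 4/3, 2, 8/3.
v(-2/3) = -23/27, v(0) = 5, v(2/3) = 221/27, v(4/3) = 427/27, v(2) = 35, v(8/3) = 1967/27.
Sum = Δu · [v(-2/3) + v(0) + v(2/3) + ...].
Sum ≈ 90.667.

90.667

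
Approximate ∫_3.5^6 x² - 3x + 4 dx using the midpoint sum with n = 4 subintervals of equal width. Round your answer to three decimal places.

Δx = (6 − 3.5)/4 = 0.625.
Midpoints: 3.8125, 4.4375, 5.0625, 5.6875.
f(3.8125) = 7.09765625, f(4.4375) = 10.37890625, f(5.0625) = 14.44140625, f(5.6875) = 19.28515625.
Sum = Δx · [f(3.8125) + f(4.4375) + f(5.0625) + f(5.6875)].
Sum ≈ 32.002.

32.002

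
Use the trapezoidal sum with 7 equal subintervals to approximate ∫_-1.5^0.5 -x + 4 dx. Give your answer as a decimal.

Δx = (0.5 − (-1.5))/7 = 2/7.
f(-1.5) = 5.5, f(-17/14) = 73/14, f(-13/14) = 69/14, f(-9/14) = 65/14, f(-5/14) = 61/14, f(-1/14) = 57/14, f(3/14) = 53/14, f(0.5) = 3.5.
T_7 = (Δx/2)·[f(x_0) + 2f(x_1) + ... + 2f(x_{6}) + f(x_7)].
Sum = 9.

9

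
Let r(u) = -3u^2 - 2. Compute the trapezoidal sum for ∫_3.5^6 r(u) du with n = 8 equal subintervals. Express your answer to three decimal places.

Δu = (6 − 3.5)/8 = 0.3125.
r(3.5) = -38.75, r(3.8125) = -45.60546875, r(4.125) = -53.046875, r(4.4375) = -61.07421875, r(4.75) = -69.6875, r(5.0625) = -78.88671875, r(5.375) = -88.671875, r(5.6875) = -99.04296875, r(6) = -110.
T_8 = (Δu/2)·[r(u_0) + 2r(u_1) + ... + 2r(u_{7}) + r(u_8)].
Sum ≈ -178.247.

-178.247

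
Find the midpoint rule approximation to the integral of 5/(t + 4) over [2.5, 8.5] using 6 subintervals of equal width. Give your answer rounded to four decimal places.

Δt = (8.5 − 2.5)/6 = 1.
Midpoints: 3, 4, 5, 6, 7, 8.
f(3) = 5/7, f(4) = 0.625, f(5) = 5/9, f(6) = 0.5, f(7) = 5/11, f(8) = 5/12.
Sum = Δt · [f(3) + f(4) + f(5) + ...].
Sum ≈ 3.2661.

3.2661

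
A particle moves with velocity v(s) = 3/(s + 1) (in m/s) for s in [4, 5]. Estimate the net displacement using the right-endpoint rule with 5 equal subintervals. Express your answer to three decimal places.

Δs = (5 − 4)/5 = 0.2.
Right endpoints: 4.2, 4.4, 4.6, 4.8, 5.
v(4.2) = 15/26, v(4.4) = 5/9, v(4.6) = 15/28, v(4.8) = 15/29, v(5) = 0.5.
Sum = Δs · [v(4.2) + v(4.4) + v(4.6) + v(4.8) + v(5)].
Sum ≈ 0.537.

0.537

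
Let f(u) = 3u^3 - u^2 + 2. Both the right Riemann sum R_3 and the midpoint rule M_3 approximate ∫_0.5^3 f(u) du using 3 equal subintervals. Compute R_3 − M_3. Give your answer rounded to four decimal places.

R_3 ≈ 90.960648.
M_3 ≈ 54.610822.
R_3 − M_3 ≈ 36.3498.

36.3498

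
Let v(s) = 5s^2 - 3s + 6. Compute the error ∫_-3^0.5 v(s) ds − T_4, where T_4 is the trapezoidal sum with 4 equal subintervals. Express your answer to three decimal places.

Exact integral: ∫_-3^0.5 v(s) ds ≈ 79.33333.
T_4 = 81.56640625.
Error ≈ 79.33333 − 81.56640625 ≈ -2.233.

-2.233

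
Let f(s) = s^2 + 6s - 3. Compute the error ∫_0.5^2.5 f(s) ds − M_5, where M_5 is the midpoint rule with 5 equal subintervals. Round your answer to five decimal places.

0.02667

Exact integral: ∫_0.5^2.5 f(s) ds ≈ 17.1666667.
M_5 = 17.14.
Error ≈ 17.1666667 − 17.14 ≈ 0.02667.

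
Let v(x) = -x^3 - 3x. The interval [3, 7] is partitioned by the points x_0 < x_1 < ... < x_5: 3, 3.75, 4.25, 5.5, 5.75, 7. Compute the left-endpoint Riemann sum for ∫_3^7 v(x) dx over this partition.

-475.8046875

Subinterval widths: 0.75, 0.5, 1.25, 0.25, 1.25.
Left endpoints: 3, 3.75, 4.25, 5.5, 5.75.
v(3) = -36, v(3.75) = -63.984375, v(4.25) = -89.515625, v(5.5) = -182.875, v(5.75) = -207.359375.
Sum = Σ Δx_i · v(x_i).
Sum = -475.8046875.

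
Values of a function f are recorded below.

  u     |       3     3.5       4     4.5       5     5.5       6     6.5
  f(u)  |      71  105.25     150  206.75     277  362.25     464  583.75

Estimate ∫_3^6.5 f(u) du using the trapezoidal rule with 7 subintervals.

946.3125

Δu = 0.5.
T_7 = (0.5/2)·[71 + 2·105.25 + 2·150 + 2·206.75 + 2·277 + 2·362.25 + 2·464 + 583.75] = 946.3125.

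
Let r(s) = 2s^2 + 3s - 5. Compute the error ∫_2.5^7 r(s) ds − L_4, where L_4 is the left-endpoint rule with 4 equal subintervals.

53.7890625

Exact integral: ∫_2.5^7 r(s) ds = 259.875.
L_4 = 206.0859375.
Error = 259.875 − 206.0859375 = 53.7890625.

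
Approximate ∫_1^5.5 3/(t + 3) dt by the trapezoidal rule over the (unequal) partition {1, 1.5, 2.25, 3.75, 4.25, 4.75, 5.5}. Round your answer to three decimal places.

2.273

Subinterval widths: 0.5, 0.75, 1.5, 0.5, 0.5, 0.75.
f(1) = 0.75, f(1.5) = 2/3, f(2.25) = 4/7, f(3.75) = 4/9, f(4.25) = 12/29, f(4.75) = 12/31, f(5.5) = 6/17.
On each subinterval the trapezoid contributes (Δt_i/2)·[f(t_{i-1}) + f(t_i)].
Sum ≈ 2.273.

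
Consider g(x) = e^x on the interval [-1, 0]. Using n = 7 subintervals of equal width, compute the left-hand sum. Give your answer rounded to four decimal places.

Δx = (0 − (-1))/7 = 1/7.
Left endpoints: -1, -6/7, -5/7, -4/7, -3/7, -2/7, -1/7.
g(-1) ≈ 0.3679, g(-6/7) ≈ 0.4244, g(-5/7) ≈ 0.4895, g(-4/7) ≈ 0.5647, g(-3/7) ≈ 0.6514, g(-2/7) ≈ 0.7515, g(-1/7) ≈ 0.8669.
Sum = Δx · [g(-1) + g(-6/7) + g(-5/7) + ...].
Sum ≈ 0.5880.

0.5880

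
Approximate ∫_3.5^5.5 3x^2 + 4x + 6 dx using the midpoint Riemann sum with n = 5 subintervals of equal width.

Δx = (5.5 − 3.5)/5 = 0.4.
Midpoints: 3.7, 4.1, 4.5, 4.9, 5.3.
f(3.7) = 61.87, f(4.1) = 72.83, f(4.5) = 84.75, f(4.9) = 97.63, f(5.3) = 111.47.
Sum = Δx · [f(3.7) + f(4.1) + f(4.5) + f(4.9) + f(5.3)].
Sum = 171.42.

171.42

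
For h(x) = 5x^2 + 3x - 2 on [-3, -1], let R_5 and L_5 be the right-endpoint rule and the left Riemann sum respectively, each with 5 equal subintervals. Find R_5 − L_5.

-13.6

R_5 = 20.8.
L_5 = 34.4.
R_5 − L_5 = -13.6.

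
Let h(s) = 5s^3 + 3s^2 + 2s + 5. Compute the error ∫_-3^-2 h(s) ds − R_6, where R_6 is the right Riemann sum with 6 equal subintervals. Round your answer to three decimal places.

Exact integral: ∫_-3^-2 h(s) ds = -62.25.
R_6 ≈ -55.57639.
Error ≈ -62.25 − (-55.57639) ≈ -6.674.

-6.674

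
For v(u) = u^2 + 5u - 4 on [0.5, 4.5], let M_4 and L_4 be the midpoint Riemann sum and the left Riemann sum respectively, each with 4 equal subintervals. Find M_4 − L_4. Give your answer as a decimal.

19

M_4 = 64.
L_4 = 45.
M_4 − L_4 = 19.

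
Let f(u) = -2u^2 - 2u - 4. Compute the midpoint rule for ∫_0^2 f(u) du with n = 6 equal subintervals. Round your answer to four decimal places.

Δu = (2 − 0)/6 = 1/3.
Midpoints: 1/6, 0.5, 5/6, 7/6, 1.5, 11/6.
f(1/6) = -79/18, f(0.5) = -5.5, f(5/6) = -127/18, f(7/6) = -163/18, f(1.5) = -11.5, f(11/6) = -259/18.
Sum = Δu · [f(1/6) + f(0.5) + f(5/6) + ...].
Sum ≈ -17.2963.

-17.2963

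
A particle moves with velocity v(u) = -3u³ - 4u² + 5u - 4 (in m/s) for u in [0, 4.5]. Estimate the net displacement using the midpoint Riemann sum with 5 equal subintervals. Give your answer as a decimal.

-389.0559375

Δu = (4.5 − 0)/5 = 0.9.
Midpoints: 0.45, 1.35, 2.25, 3.15, 4.05.
v(0.45) = -2.833375, v(1.35) = -11.921125, v(2.25) = -47.171875, v(3.15) = -121.707625, v(4.05) = -248.650375.
Sum = Δu · [v(0.45) + v(1.35) + v(2.25) + v(3.15) + v(4.05)].
Sum = -389.0559375.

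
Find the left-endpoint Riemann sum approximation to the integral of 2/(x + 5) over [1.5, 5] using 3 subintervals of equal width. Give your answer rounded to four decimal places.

Δx = (5 − 1.5)/3 = 7/6.
Left endpoints: 1.5, 8/3, 23/6.
f(1.5) = 4/13, f(8/3) = 6/23, f(23/6) = 12/53.
Sum = Δx · [f(1.5) + f(8/3) + f(23/6)].
Sum ≈ 0.9275.

0.9275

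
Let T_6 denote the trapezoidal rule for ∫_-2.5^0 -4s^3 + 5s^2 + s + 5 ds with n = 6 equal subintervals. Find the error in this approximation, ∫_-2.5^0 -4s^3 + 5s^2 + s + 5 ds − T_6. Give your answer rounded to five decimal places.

Exact integral: ∫_-2.5^0 f(s) ds ≈ 74.4791667.
T_6 ≈ 75.9259259.
Error ≈ 74.4791667 − 75.9259259 ≈ -1.44676.

-1.44676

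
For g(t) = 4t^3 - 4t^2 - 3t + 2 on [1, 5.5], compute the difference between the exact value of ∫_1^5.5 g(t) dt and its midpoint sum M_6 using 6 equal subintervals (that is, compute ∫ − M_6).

7.3828125

Exact integral: ∫_1^5.5 g(t) dt = 658.6875.
M_6 = 651.3046875.
Error = 658.6875 − 651.3046875 = 7.3828125.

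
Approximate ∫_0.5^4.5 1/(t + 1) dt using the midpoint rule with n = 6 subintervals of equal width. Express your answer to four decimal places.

1.2919

Δt = (4.5 − 0.5)/6 = 2/3.
Midpoints: 5/6, 1.5, 13/6, 17/6, 3.5, 25/6.
f(5/6) = 6/11, f(1.5) = 0.4, f(13/6) = 6/19, f(17/6) = 6/23, f(3.5) = 2/9, f(25/6) = 6/31.
Sum = Δt · [f(5/6) + f(1.5) + f(13/6) + ...].
Sum ≈ 1.2919.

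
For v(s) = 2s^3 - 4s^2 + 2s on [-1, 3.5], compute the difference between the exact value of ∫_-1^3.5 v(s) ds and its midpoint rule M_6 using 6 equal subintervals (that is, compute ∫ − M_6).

0.73828125

Exact integral: ∫_-1^3.5 v(s) ds = 27.28125.
M_6 = 26.54296875.
Error = 27.28125 − 26.54296875 = 0.73828125.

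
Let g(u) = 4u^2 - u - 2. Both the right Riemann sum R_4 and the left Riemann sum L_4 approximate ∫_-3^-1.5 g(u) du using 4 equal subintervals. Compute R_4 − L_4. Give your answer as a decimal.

R_4 = 26.671875.
L_4 = 37.359375.
R_4 − L_4 = -10.6875.

-10.6875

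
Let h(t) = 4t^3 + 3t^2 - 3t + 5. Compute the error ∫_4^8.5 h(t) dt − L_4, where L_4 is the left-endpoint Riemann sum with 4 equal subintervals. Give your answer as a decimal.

Exact integral: ∫_4^8.5 h(t) dt = 5452.3125.
L_4 = 4201.2421875.
Error = 5452.3125 − 4201.2421875 = 1251.0703125.

1251.0703125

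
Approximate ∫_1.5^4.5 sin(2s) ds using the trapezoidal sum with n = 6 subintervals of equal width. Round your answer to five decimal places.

-0.03609

Δs = (4.5 − 1.5)/6 = 0.5.
f(1.5) ≈ 0.14112, f(2) ≈ -0.75680, f(2.5) ≈ -0.95892, f(3) ≈ -0.27942, f(3.5) ≈ 0.65699, f(4) ≈ 0.98936, f(4.5) ≈ 0.41212.
T_6 = (Δs/2)·[f(s_0) + 2f(s_1) + ... + 2f(s_{5}) + f(s_6)].
Sum ≈ -0.03609.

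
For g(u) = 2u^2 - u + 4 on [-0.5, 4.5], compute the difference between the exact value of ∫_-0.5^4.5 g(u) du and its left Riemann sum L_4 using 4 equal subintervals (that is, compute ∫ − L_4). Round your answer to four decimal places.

19.2708

Exact integral: ∫_-0.5^4.5 g(u) du ≈ 70.833333.
L_4 = 51.5625.
Error ≈ 70.833333 − 51.5625 ≈ 19.2708.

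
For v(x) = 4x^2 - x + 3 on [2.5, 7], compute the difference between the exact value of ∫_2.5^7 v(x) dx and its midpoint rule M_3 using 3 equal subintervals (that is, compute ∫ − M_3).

Exact integral: ∫_2.5^7 v(x) dx = 428.625.
M_3 = 425.25.
Error = 428.625 − 425.25 = 3.375.

3.375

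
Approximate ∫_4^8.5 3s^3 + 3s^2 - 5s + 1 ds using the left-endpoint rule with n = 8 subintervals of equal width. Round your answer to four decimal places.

3645.8064

Δs = (8.5 − 4)/8 = 0.5625.
Left endpoints: 4, 4.5625, 5.125, 5.6875, 6.25, 6.8125, 7.375, 7.9375.
f(4) = 221, f(4.5625) = 1333499/4096, f(5.125) = 234499/512, f(5.6875) = 2545817/4096, f(6.25) = 819.359375, f(6.8125) = 4319951/4096, f(7.375) = 681313/512, f(7.9375) = 6760877/4096.
Sum = Δs · [f(4) + f(4.5625) + f(5.125) + ...].
Sum ≈ 3645.8064.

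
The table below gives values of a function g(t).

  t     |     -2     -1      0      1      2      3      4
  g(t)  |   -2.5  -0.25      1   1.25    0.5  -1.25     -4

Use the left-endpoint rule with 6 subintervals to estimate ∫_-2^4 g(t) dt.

-1.25

Δt = 1.
Sum = 1·[(-2.5) + (-0.25) + 1 + 1.25 + 0.5 + (-1.25)] = -1.25.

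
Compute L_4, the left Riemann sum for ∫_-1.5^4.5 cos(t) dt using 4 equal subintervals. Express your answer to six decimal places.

0.227223

Δt = (4.5 − (-1.5))/4 = 1.5.
Left endpoints: -1.5, 0, 1.5, 3.
f(-1.5) ≈ 0.070737, f(0) ≈ 1.000000, f(1.5) ≈ 0.070737, f(3) ≈ -0.989992.
Sum = Δt · [f(-1.5) + f(0) + f(1.5) + f(3)].
Sum ≈ 0.227223.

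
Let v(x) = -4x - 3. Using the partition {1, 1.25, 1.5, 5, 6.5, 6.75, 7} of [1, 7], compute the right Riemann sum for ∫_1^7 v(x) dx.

Subinterval widths: 0.25, 0.25, 3.5, 1.5, 0.25, 0.25.
Right endpoints: 1.25, 1.5, 5, 6.5, 6.75, 7.
v(1.25) = -8, v(1.5) = -9, v(5) = -23, v(6.5) = -29, v(6.75) = -30, v(7) = -31.
Sum = Σ Δx_i · v(x_i).
Sum = -143.5.

-143.5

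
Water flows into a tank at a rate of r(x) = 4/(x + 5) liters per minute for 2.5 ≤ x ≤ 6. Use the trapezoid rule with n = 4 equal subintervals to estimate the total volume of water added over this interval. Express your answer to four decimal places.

1.5344

Δx = (6 − 2.5)/4 = 0.875.
r(2.5) = 8/15, r(3.375) = 32/67, r(4.25) = 16/37, r(5.125) = 32/81, r(6) = 4/11.
T_4 = (Δx/2)·[r(x_0) + 2r(x_1) + 2r(x_2) + 2r(x_3) + r(x_4)].
Sum ≈ 1.5344.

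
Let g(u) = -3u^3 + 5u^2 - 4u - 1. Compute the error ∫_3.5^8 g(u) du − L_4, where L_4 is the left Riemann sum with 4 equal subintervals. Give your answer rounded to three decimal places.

Exact integral: ∫_3.5^8 g(u) du = -2285.578125.
L_4 ≈ -1673.72754.
Error ≈ -2285.578125 − (-1673.72754) ≈ -611.851.

-611.851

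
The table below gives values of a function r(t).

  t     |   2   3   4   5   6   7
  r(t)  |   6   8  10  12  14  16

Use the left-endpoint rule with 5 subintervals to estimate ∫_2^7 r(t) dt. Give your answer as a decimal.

Δt = 1.
Sum = 1·[6 + 8 + 10 + 12 + 14] = 50.

50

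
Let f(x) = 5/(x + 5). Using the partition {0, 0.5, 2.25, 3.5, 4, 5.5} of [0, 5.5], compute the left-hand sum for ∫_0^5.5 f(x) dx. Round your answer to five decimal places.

Subinterval widths: 0.5, 1.75, 1.25, 0.5, 1.5.
Left endpoints: 0, 0.5, 2.25, 3.5, 4.
f(0) = 1, f(0.5) = 10/11, f(2.25) = 20/29, f(3.5) = 10/17, f(4) = 5/9.
Sum = Σ Δx_i · f(x_i).
Sum ≈ 4.08043.

4.08043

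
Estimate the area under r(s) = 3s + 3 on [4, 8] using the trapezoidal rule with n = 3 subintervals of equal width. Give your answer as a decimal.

84

Δs = (8 − 4)/3 = 4/3.
r(4) = 15, r(16/3) = 19, r(20/3) = 23, r(8) = 27.
T_3 = (Δs/2)·[r(s_0) + 2r(s_1) + 2r(s_2) + r(s_3)].
Sum = 84.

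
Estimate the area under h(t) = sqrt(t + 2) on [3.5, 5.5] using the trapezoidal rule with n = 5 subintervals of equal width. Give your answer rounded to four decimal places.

Δt = (5.5 − 3.5)/5 = 0.4.
h(3.5) ≈ 2.3452, h(3.9) ≈ 2.4290, h(4.3) ≈ 2.5100, h(4.7) ≈ 2.5884, h(5.1) ≈ 2.6646, h(5.5) ≈ 2.7386.
T_5 = (Δt/2)·[h(t_0) + 2h(t_1) + ... + 2h(t_{4}) + h(t_5)].
Sum ≈ 5.0936.

5.0936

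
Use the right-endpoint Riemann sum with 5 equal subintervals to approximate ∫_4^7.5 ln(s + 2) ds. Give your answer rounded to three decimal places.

Δs = (7.5 − 4)/5 = 0.7.
Right endpoints: 4.7, 5.4, 6.1, 6.8, 7.5.
f(4.7) ≈ 1.902, f(5.4) ≈ 2.001, f(6.1) ≈ 2.092, f(6.8) ≈ 2.175, f(7.5) ≈ 2.251.
Sum = Δs · [f(4.7) + f(5.4) + f(6.1) + f(6.8) + f(7.5)].
Sum ≈ 7.295.

7.295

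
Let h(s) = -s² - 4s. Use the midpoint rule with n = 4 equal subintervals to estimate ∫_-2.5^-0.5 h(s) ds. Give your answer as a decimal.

Δs = (-0.5 − (-2.5))/4 = 0.5.
Midpoints: -2.25, -1.75, -1.25, -0.75.
h(-2.25) = 3.9375, h(-1.75) = 3.9375, h(-1.25) = 3.4375, h(-0.75) = 2.4375.
Sum = Δs · [h(-2.25) + h(-1.75) + h(-1.25) + h(-0.75)].
Sum = 6.875.

6.875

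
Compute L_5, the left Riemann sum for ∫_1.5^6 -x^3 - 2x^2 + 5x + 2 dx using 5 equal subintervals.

-263.2275

Δx = (6 − 1.5)/5 = 0.9.
Left endpoints: 1.5, 2.4, 3.3, 4.2, 5.1.
f(1.5) = 1.625, f(2.4) = -11.344, f(3.3) = -39.217, f(4.2) = -86.368, f(5.1) = -157.171.
Sum = Δx · [f(1.5) + f(2.4) + f(3.3) + f(4.2) + f(5.1)].
Sum = -263.2275.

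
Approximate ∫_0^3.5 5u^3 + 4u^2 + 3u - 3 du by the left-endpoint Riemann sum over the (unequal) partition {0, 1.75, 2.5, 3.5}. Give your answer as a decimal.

Subinterval widths: 1.75, 0.75, 1.
Left endpoints: 0, 1.75, 2.5.
f(0) = -3, f(1.75) = 41.296875, f(2.5) = 107.625.
Sum = Σ Δu_i · f(u_i).
Sum = 133.34765625.

133.34765625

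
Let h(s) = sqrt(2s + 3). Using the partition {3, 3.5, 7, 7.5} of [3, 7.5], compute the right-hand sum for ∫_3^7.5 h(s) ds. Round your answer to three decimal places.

18.133

Subinterval widths: 0.5, 3.5, 0.5.
Right endpoints: 3.5, 7, 7.5.
h(3.5) ≈ 3.162, h(7) ≈ 4.123, h(7.5) ≈ 4.243.
Sum = Σ Δs_i · h(s_i).
Sum ≈ 18.133.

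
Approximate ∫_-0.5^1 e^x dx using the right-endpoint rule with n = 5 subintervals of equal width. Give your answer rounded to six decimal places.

2.444328

Δx = (1 − (-0.5))/5 = 0.3.
Right endpoints: -0.2, 0.1, 0.4, 0.7, 1.
f(-0.2) ≈ 0.818731, f(0.1) ≈ 1.105171, f(0.4) ≈ 1.491825, f(0.7) ≈ 2.013753, f(1) ≈ 2.718282.
Sum = Δx · [f(-0.2) + f(0.1) + f(0.4) + f(0.7) + f(1)].
Sum ≈ 2.444328.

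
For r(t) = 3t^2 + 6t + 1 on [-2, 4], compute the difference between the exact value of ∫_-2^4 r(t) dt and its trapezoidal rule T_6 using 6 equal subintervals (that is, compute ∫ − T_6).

Exact integral: ∫_-2^4 r(t) dt = 114.
T_6 = 117.
Error = 114 − 117 = -3.

-3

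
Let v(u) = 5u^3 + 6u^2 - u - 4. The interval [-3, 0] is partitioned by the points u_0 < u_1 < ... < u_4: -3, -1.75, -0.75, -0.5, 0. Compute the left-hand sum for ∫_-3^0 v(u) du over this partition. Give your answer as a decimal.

Subinterval widths: 1.25, 1, 0.25, 0.5.
Left endpoints: -3, -1.75, -0.75, -0.5.
v(-3) = -82, v(-1.75) = -10.671875, v(-0.75) = -1.984375, v(-0.5) = -2.625.
Sum = Σ Δu_i · v(u_i).
Sum = -114.98046875.

-114.98046875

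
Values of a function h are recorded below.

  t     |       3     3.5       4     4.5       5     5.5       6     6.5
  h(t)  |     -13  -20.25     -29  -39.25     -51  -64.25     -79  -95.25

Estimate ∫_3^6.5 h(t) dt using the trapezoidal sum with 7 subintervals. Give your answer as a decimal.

Δt = 0.5.
T_7 = (0.5/2)·[(-13) + 2·(-20.25) + 2·(-29) + 2·(-39.25) + 2·(-51) + 2·(-64.25) + 2·(-79) + (-95.25)] = -168.4375.

-168.4375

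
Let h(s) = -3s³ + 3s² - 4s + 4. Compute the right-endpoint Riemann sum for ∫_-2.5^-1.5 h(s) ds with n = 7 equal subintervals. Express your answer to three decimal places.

46.054

Δs = (-1.5 − (-2.5))/7 = 1/7.
Right endpoints: -33/14, -31/14, -29/14, -27/14, -25/14, -23/14, -1.5.
h(-33/14) = 190397/2744, h(-31/14) = 165015/2744, h(-29/14) = 142201/2744, h(-27/14) = 121811/2744, h(-25/14) = 103701/2744, h(-23/14) = 87727/2744, h(-1.5) = 26.875.
Sum = Δs · [h(-33/14) + h(-31/14) + h(-29/14) + ...].
Sum ≈ 46.054.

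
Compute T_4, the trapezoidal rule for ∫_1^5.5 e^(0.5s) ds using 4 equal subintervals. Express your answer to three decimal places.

28.722

Δs = (5.5 − 1)/4 = 1.125.
f(1) ≈ 1.649, f(2.125) ≈ 2.894, f(3.25) ≈ 5.078, f(4.375) ≈ 8.913, f(5.5) ≈ 15.643.
T_4 = (Δs/2)·[f(s_0) + 2f(s_1) + 2f(s_2) + 2f(s_3) + f(s_4)].
Sum ≈ 28.722.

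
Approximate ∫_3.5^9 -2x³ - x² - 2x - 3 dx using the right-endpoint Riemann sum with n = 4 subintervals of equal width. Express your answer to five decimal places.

-4584.40039

Δx = (9 − 3.5)/4 = 1.375.
Right endpoints: 4.875, 6.25, 7.625, 9.
f(4.875) = -268.23046875, f(6.25) = -542.84375, f(7.625) = -963.03515625, f(9) = -1560.
Sum = Δx · [f(4.875) + f(6.25) + f(7.625) + f(9)].
Sum ≈ -4584.40039.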